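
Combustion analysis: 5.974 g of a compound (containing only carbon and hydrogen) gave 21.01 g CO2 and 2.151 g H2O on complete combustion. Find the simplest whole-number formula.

mol C = 21.01 / 44.01 = 0.4774; mass C = 0.4774 × 12.01 = 5.733 g
mol H = 2 × (2.151 / 18.02) = 0.2387; mass H = 0.2387 × 1.008 = 0.2406 g
Ratios (÷ 0.2387): C 2.000, H 1.000
→ C2H

C2H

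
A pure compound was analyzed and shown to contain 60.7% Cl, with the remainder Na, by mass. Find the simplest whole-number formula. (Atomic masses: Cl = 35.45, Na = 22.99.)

ClNa

Assume 100 g: 60.7 g Cl, 39.3 g Na.
Moles — Cl: 60.7 / 35.45 = 1.712 mol; Na: 39.3 / 22.99 = 1.709 mol
Divide by the smallest (1.709 mol Na): Cl 1.002, Na 1.000
Ratio ≈ 1:1, so the empirical formula is ClNa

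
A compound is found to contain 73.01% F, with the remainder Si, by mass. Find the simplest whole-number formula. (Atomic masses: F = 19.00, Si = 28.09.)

F4Si

Assume 100 g: 73.01 g F, 26.99 g Si.
n(F) = 73.01/19.00 = 3.843, n(Si) = 26.99/28.09 = 0.9608
Divide by the smallest (0.9608 mol Si): F 3.999, Si 1.000
→ F4Si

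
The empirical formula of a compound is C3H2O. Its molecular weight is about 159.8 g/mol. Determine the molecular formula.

C9H6O3

Empirical-formula mass = 54.05 g/mol
n = 159.8 / 54.05 = 2.96 ≈ 3
Molecular formula = (C3H2O)3 = C9H6O3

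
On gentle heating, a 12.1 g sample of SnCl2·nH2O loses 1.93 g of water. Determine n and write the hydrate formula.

Mass of anhydrous SnCl2 = 12.1 − 1.93 = 10.17 g
mol H2O = 1.93 / 18.02 = 0.1071
Molar mass of SnCl2 = 189.61 g/mol → mol SnCl2 = 10.17 / 189.61 = 0.05364
n = 0.1071 / 0.05364 = 2.00 ≈ 2 → SnCl2·2H2O

SnCl2·2H2O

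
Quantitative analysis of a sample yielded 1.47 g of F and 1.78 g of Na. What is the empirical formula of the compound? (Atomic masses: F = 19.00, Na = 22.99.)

F: 1.47 g ÷ 19.00 g/mol = 0.07737 mol
Na: 1.78 g ÷ 22.99 g/mol = 0.07742 mol
Divide by the smallest (0.07737 mol F): F 1.000, Na 1.001
≈ 1:1 → FNa

FNa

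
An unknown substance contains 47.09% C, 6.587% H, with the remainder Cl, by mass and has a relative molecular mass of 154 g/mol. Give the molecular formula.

C6H10Cl2

Assume 100 g: 47.09 g C, 6.587 g H, 46.323 g Cl.
C: 47.09 g ÷ 12.01 g/mol = 3.921 mol
H: 6.587 g ÷ 1.008 g/mol = 6.535 mol
Cl: 46.323 g ÷ 35.45 g/mol = 1.307 mol
Smallest is Cl at 1.307 mol; normalising gives C 3.001, H 5.001, Cl 1.000
Ratio ≈ 3:5:1, so the empirical formula is C3H5Cl
Empirical-formula mass = 76.52 g/mol
n = 154 / 76.52 = 2.01 ≈ 2
Molecular formula = (C3H5Cl)×2 = C6H10Cl2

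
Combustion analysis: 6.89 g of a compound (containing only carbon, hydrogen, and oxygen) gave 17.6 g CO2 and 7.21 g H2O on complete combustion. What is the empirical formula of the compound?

C5H10O

mol C = 17.6 / 44.01 = 0.3999; mass C = 0.3999 × 12.01 = 4.803 g
mol H = 2 × (7.21 / 18.02) = 0.8002; mass H = 0.8002 × 1.008 = 0.8066 g
mass O = 6.89 − (5.610) = 1.280 g → mol O = 0.08003
Divide by the smallest (0.08003 mol O): C 4.997, H 9.999, O 1.000
Ratio ≈ 5:10:1, so the empirical formula is C5H10O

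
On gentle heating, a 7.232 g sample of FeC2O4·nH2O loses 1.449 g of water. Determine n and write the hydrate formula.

Mass of anhydrous FeC2O4 = 7.232 − 1.449 = 5.783 g
mol H2O = 1.449 / 18.02 = 0.08041
Molar mass of FeC2O4 = 143.87 g/mol → mol FeC2O4 = 5.783 / 143.87 = 0.0402
n = 0.08041 / 0.0402 = 2.00 ≈ 2 → FeC2O4·2H2O

FeC2O4·2H2O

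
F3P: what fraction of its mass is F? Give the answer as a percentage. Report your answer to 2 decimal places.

Molar mass = 3(19.00) + 1(30.97) = 87.970 g/mol
Mass of F per mole = 3 × 19.00 = 57.000 g
% F = 57.000 / 87.970 × 100 = 64.79%

64.79%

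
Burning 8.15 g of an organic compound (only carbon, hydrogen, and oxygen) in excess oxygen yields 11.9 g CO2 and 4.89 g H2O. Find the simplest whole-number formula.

mol C = 11.9 / 44.01 = 0.2704; mass C = 0.2704 × 12.01 = 3.247 g
mol H = 2 × (4.89 / 18.02) = 0.5427; mass H = 0.5427 × 1.008 = 0.5471 g
mass O = 8.15 − (3.794) = 4.356 g → mol O = 0.2722
Divide by the smallest (0.2704 mol C): C 1.000, H 2.007, O 1.007
Ratio ≈ 1:2:1, so the empirical formula is CH2O

CH2O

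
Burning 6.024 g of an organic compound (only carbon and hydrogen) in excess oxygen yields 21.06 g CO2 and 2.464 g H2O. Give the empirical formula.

mol C = 21.06 / 44.01 = 0.4785; mass C = 0.4785 × 12.01 = 5.747 g
mol H = 2 × (2.464 / 18.02) = 0.2735; mass H = 0.2735 × 1.008 = 0.2757 g
Smallest is H at 0.2735 mol; normalising gives C 1.750, H 1.000
×4: C 7.00, H 4.00 → C7H4

C7H4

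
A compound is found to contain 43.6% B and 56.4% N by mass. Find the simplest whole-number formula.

BN

Assume 100 g: 43.6 g B, 56.4 g N.
B: 43.6 g ÷ 10.81 g/mol = 4.033 mol
N: 56.4 g ÷ 14.01 g/mol = 4.026 mol
Divide by the smallest (4.026 mol N): B 1.002, N 1.000
≈ 1:1 → BN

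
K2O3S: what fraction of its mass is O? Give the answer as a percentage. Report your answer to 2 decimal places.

30.33%

Molar mass = 2(39.10) + 3(16.00) + 1(32.07) = 158.270 g/mol
Mass of O per mole = 3 × 16.00 = 48.000 g
% O = 48.000 / 158.270 × 100 = 30.33%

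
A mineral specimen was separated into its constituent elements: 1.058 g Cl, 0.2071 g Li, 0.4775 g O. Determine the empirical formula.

Moles — Cl: 1.058 / 35.45 = 0.02984 mol; Li: 0.2071 / 6.94 = 0.02984 mol; O: 0.4775 / 16.00 = 0.02984 mol
Divide by the smallest (0.02984 mol Li): Cl 1.000, Li 1.000, O 1.000
→ ClLiO

ClLiO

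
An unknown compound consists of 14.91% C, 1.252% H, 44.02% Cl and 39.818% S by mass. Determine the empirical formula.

CHClS

Assume 100 g: 14.91 g C, 1.252 g H, 44.02 g Cl, 39.818 g S.
Moles — C: 14.91 / 12.01 = 1.241 mol; H: 1.252 / 1.008 = 1.242 mol; Cl: 44.02 / 35.45 = 1.242 mol; S: 39.818 / 32.07 = 1.242 mol
Smallest is C at 1.241 mol; normalising gives C 1.000, H 1.000, Cl 1.000, S 1.000
≈ 1:1:1:1 → CHClS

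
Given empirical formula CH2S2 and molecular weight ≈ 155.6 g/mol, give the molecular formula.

Empirical-formula mass = 78.17 g/mol
n = 155.6 / 78.17 = 1.99 ≈ 2
Molecular formula = (CH2S2)2 = C2H4S4

C2H4S4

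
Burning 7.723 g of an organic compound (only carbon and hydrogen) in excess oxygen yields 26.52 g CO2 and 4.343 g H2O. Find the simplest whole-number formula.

mol C = 26.52 / 44.01 = 0.6026; mass C = 0.6026 × 12.01 = 7.237 g
mol H = 2 × (4.343 / 18.02) = 0.4820; mass H = 0.4820 × 1.008 = 0.4859 g
Divide by the smallest (0.482 mol H): C 1.250, H 1.000
×4: C 5.00, H 4.00 → C5H4

C5H4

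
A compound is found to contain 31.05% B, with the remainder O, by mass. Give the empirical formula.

B2O3

Assume 100 g: 31.05 g B, 68.95 g O.
n(B) = 31.05/10.81 = 2.872, n(O) = 68.95/16.00 = 4.309
Ratios (÷ 2.872): B 1.000, O 1.500
Multiply by 2: B 2.00, O 3.00 → B2O3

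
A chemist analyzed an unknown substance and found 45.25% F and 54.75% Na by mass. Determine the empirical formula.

Assume 100 g: 45.25 g F, 54.75 g Na.
Moles — F: 45.25 / 19.00 = 2.382 mol; Na: 54.75 / 22.99 = 2.381 mol
Divide by the smallest (2.381 mol Na): F 1.000, Na 1.000
Ratio ≈ 1:1, so the empirical formula is FNa

FNa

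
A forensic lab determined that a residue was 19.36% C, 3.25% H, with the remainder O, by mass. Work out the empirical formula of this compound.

Assume 100 g: 19.36 g C, 3.25 g H, 77.39 g O.
Moles — C: 19.36 / 12.01 = 1.612 mol; H: 3.25 / 1.008 = 3.224 mol; O: 77.39 / 16.00 = 4.837 mol
Smallest is C at 1.612 mol; normalising gives C 1.000, H 2.000, O 3.001
≈ 1:2:3 → CH2O3

CH2O3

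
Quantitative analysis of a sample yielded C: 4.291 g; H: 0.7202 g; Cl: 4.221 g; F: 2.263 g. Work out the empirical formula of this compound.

n(C) = 4.291/12.01 = 0.3573, n(H) = 0.7202/1.008 = 0.7145, n(Cl) = 4.221/35.45 = 0.1191, n(F) = 2.263/19.00 = 0.1191
Ratios (÷ 0.1191): C 3.001, H 6.001, Cl 1.000, F 1.000
→ C3H6ClF

C3H6ClF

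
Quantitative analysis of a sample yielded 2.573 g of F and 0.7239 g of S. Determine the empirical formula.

F: 2.573 g ÷ 19.00 g/mol = 0.1354 mol
S: 0.7239 g ÷ 32.07 g/mol = 0.02257 mol
Smallest is S at 0.02257 mol; normalising gives F 5.999, S 1.000
≈ 6:1 → F6S

F6S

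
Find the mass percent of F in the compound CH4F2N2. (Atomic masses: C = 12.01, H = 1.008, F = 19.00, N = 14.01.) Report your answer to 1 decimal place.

46.3%

Molar mass = 1(12.01) + 4(1.008) + 2(19.00) + 2(14.01) = 82.062 g/mol
Mass of F per mole = 2 × 19.00 = 38.000 g
% F = 38.000 / 82.062 × 100 = 46.3%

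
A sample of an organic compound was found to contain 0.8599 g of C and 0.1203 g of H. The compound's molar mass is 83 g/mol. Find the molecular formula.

Moles — C: 0.8599 / 12.01 = 0.0716 mol; H: 0.1203 / 1.008 = 0.1193 mol
Smallest is C at 0.0716 mol; normalising gives C 1.000, H 1.667
Scaling by 3: C 3.00, H 5.00 → C3H5
Empirical-formula mass = 41.07 g/mol
n = 83 / 41.07 = 2.02 ≈ 2
Molecular formula = (C3H5)×2 = C6H10

C6H10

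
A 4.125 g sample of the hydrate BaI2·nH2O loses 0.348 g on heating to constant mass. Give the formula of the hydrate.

Mass of anhydrous BaI2 = 4.125 − 0.348 = 3.777 g
mol H2O = 0.348 / 18.02 = 0.01931
Molar mass of BaI2 = 391.13 g/mol → mol BaI2 = 3.777 / 391.13 = 0.009657
n = 0.01931 / 0.009657 = 2.00 ≈ 2 → BaI2·2H2O

BaI2·2H2O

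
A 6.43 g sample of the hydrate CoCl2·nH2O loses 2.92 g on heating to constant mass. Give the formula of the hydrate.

Mass of anhydrous CoCl2 = 6.43 − 2.92 = 3.51 g
mol H2O = 2.92 / 18.02 = 0.162
Molar mass of CoCl2 = 129.83 g/mol → mol CoCl2 = 3.51 / 129.83 = 0.02704
n = 0.162 / 0.02704 = 5.99 ≈ 6 → CoCl2·6H2O

CoCl2·6H2O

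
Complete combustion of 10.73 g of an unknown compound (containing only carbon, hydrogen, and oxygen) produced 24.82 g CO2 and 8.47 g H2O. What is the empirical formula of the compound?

C3H5O

mol C = 24.82 / 44.01 = 0.5640; mass C = 0.5640 × 12.01 = 6.773 g
mol H = 2 × (8.47 / 18.02) = 0.9401; mass H = 0.9401 × 1.008 = 0.9476 g
mass O = 10.73 − (7.721) = 3.009 g → mol O = 0.1881
Divide by the smallest (0.1881 mol O): C 2.999, H 4.998, O 1.000
Ratio ≈ 3:5:1, so the empirical formula is C3H5O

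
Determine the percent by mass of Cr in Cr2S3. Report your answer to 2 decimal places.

51.95%

Molar mass = 2(52.00) + 3(32.07) = 200.210 g/mol
Mass of Cr per mole = 2 × 52.00 = 104.000 g
% Cr = 104.000 / 200.210 × 100 = 51.95%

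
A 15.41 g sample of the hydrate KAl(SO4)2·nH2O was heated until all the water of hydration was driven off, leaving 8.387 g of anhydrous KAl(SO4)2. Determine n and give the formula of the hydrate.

KAl(SO4)2·12H2O

Mass of water lost = 15.41 − 8.387 = 7.023 g → 7.023 / 18.02 = 0.3897 mol H2O
Molar mass of KAl(SO4)2 = 258.22 g/mol → mol KAl(SO4)2 = 8.387 / 258.22 = 0.03248
n = 0.3897 / 0.03248 = 12.00 ≈ 12 → KAl(SO4)2·12H2O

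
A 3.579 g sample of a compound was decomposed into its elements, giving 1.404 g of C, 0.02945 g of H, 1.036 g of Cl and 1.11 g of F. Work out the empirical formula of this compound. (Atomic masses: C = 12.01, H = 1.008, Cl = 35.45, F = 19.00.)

C4HClF2

n(C) = 1.404/12.01 = 0.1169, n(H) = 0.02945/1.008 = 0.02922, n(Cl) = 1.036/35.45 = 0.02922, n(F) = 1.11/19.00 = 0.05842
Smallest is H at 0.02922 mol; normalising gives C 4.001, H 1.000, Cl 1.000, F 2.000
→ C4HClF2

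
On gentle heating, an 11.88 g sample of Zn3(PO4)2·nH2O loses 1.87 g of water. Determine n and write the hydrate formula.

Zn3(PO4)2·4H2O

Mass of anhydrous Zn3(PO4)2 = 11.88 − 1.87 = 10.01 g
mol H2O = 1.87 / 18.02 = 0.1038
Molar mass of Zn3(PO4)2 = 386.08 g/mol → mol Zn3(PO4)2 = 10.01 / 386.08 = 0.02593
n = 0.1038 / 0.02593 = 4.00 ≈ 4 → Zn3(PO4)2·4H2O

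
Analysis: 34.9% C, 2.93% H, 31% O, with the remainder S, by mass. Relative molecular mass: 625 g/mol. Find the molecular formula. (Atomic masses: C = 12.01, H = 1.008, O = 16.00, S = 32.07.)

C18H18O12S6

Assume 100 g: 34.9 g C, 2.93 g H, 31 g O, 31.17 g S.
C: 34.9 g ÷ 12.01 g/mol = 2.906 mol
H: 2.93 g ÷ 1.008 g/mol = 2.907 mol
O: 31 g ÷ 16.00 g/mol = 1.938 mol
S: 31.17 g ÷ 32.07 g/mol = 0.9719 mol
Smallest is S at 0.9719 mol; normalising gives C 2.990, H 2.991, O 1.993, S 1.000
→ C3H3O2S
Empirical-formula mass = 103.12 g/mol
n = 625 / 103.12 = 6.06 ≈ 6
Molecular formula = (C3H3O2S)×6 = C18H18O12S6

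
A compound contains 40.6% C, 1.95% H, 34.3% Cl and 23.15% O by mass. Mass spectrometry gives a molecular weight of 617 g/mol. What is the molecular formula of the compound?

Assume 100 g: 40.6 g C, 1.95 g H, 34.3 g Cl, 23.15 g O.
Moles — C: 40.6 / 12.01 = 3.381 mol; H: 1.95 / 1.008 = 1.935 mol; Cl: 34.3 / 35.45 = 0.9676 mol; O: 23.15 / 16.00 = 1.447 mol
Ratios (÷ 0.9676): C 3.494, H 1.999, Cl 1.000, O 1.495
×2: C 6.99, H 4.00, Cl 2.00, O 2.99 → C7H4Cl2O3
Empirical-formula mass = 207.00 g/mol
n = 617 / 207.00 = 2.98 ≈ 3
Molecular formula = (C7H4Cl2O3)×3 = C21H12Cl6O9

C21H12Cl6O9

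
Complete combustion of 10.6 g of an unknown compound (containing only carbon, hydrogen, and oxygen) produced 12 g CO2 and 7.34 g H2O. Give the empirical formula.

C2H6O3

mol C = 12 / 44.01 = 0.2727; mass C = 0.2727 × 12.01 = 3.275 g
mol H = 2 × (7.34 / 18.02) = 0.8147; mass H = 0.8147 × 1.008 = 0.8212 g
mass O = 10.6 − (4.096) = 6.504 g → mol O = 0.4065
Smallest is C at 0.2727 mol; normalising gives C 1.000, H 2.988, O 1.491
Multiply by 2: C 2.00, H 5.98, O 2.98 → C2H6O3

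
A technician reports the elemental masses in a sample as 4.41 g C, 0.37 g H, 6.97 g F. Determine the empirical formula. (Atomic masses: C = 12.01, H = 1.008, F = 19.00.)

Moles — C: 4.41 / 12.01 = 0.3672 mol; H: 0.37 / 1.008 = 0.3671 mol; F: 6.97 / 19.00 = 0.3668 mol
Divide by the smallest (0.3668 mol F): C 1.001, H 1.001, F 1.000
≈ 1:1:1 → CHF

CHF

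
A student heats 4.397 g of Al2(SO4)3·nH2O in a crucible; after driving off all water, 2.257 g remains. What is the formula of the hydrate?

Mass of water lost = 4.397 − 2.257 = 2.14 g → 2.14 / 18.02 = 0.1188 mol H2O
Molar mass of Al2(SO4)3 = 342.17 g/mol → mol Al2(SO4)3 = 2.257 / 342.17 = 0.006596
n = 0.1188 / 0.006596 = 18.00 ≈ 18 → Al2(SO4)3·18H2O

Al2(SO4)3·18H2O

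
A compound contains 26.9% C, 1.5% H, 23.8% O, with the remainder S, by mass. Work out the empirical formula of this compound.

C3H2O2S2

Assume 100 g: 26.9 g C, 1.5 g H, 23.8 g O, 47.8 g S.
Moles — C: 26.9 / 12.01 = 2.24 mol; H: 1.5 / 1.008 = 1.488 mol; O: 23.8 / 16.00 = 1.488 mol; S: 47.8 / 32.07 = 1.49 mol
Ratios (÷ 1.488): C 1.506, H 1.000, O 1.000, S 1.002
Scaling by 2: C 3.01, H 2.00, O 2.00, S 2.00 → C3H2O2S2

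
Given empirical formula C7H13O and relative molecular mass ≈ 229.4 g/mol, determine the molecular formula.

C14H26O2

Empirical-formula mass = 113.17 g/mol
n = 229.4 / 113.17 = 2.03 ≈ 2
Molecular formula = (C7H13O)2 = C14H26O2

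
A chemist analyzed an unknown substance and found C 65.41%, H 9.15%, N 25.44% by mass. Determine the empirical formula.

Assume 100 g: 65.41 g C, 9.15 g H, 25.44 g N.
Moles — C: 65.41 / 12.01 = 5.446 mol; H: 9.15 / 1.008 = 9.077 mol; N: 25.44 / 14.01 = 1.816 mol
Ratios (÷ 1.816): C 2.999, H 4.999, N 1.000
Ratio ≈ 3:5:1, so the empirical formula is C3H5N

C3H5N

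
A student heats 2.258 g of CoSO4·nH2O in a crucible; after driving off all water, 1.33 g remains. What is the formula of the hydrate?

Mass of water lost = 2.258 − 1.33 = 0.928 g → 0.928 / 18.02 = 0.0515 mol H2O
Molar mass of CoSO4 = 155.00 g/mol → mol CoSO4 = 1.33 / 155.00 = 0.008581
n = 0.0515 / 0.008581 = 6.00 ≈ 6 → CoSO4·6H2O

CoSO4·6H2O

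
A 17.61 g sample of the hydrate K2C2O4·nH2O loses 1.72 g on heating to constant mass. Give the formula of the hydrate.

K2C2O4·H2O

Mass of anhydrous K2C2O4 = 17.61 − 1.72 = 15.89 g
mol H2O = 1.72 / 18.02 = 0.09545
Molar mass of K2C2O4 = 166.22 g/mol → mol K2C2O4 = 15.89 / 166.22 = 0.0956
n = 0.09545 / 0.0956 = 1.00 ≈ 1 → K2C2O4·H2O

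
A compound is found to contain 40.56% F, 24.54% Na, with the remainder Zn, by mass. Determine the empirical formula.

F4Na2Zn

Assume 100 g: 40.56 g F, 24.54 g Na, 34.9 g Zn.
F: 40.56 g ÷ 19.00 g/mol = 2.135 mol
Na: 24.54 g ÷ 22.99 g/mol = 1.067 mol
Zn: 34.9 g ÷ 65.38 g/mol = 0.5338 mol
Divide by the smallest (0.5338 mol Zn): F 3.999, Na 2.000, Zn 1.000
Ratio ≈ 4:2:1, so the empirical formula is F4Na2Zn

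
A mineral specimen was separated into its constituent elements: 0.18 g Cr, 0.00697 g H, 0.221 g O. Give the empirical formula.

Moles — Cr: 0.18 / 52.00 = 0.003462 mol; H: 0.00697 / 1.008 = 0.006915 mol; O: 0.221 / 16.00 = 0.01381 mol
Divide by the smallest (0.003462 mol Cr): Cr 1.000, H 1.998, O 3.990
≈ 1:2:4 → CrH2O4

CrH2O4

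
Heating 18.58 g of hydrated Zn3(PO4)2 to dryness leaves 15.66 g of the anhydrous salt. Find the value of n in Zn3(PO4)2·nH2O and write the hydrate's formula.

Zn3(PO4)2·4H2O

Mass of water lost = 18.58 − 15.66 = 2.92 g → 2.92 / 18.02 = 0.162 mol H2O
Molar mass of Zn3(PO4)2 = 386.08 g/mol → mol Zn3(PO4)2 = 15.66 / 386.08 = 0.04056
n = 0.162 / 0.04056 = 3.99 ≈ 4 → Zn3(PO4)2·4H2O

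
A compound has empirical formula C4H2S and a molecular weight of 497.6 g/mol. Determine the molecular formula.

Empirical-formula mass = 82.13 g/mol
n = 497.6 / 82.13 = 6.06 ≈ 6
Molecular formula = (C4H2S)6 = C24H12S6

C24H12S6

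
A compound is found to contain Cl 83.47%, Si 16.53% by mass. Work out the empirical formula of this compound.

Assume 100 g: 83.47 g Cl, 16.53 g Si.
n(Cl) = 83.47/35.45 = 2.355, n(Si) = 16.53/28.09 = 0.5885
Divide by the smallest (0.5885 mol Si): Cl 4.001, Si 1.000
≈ 4:1 → Cl4Si

Cl4Si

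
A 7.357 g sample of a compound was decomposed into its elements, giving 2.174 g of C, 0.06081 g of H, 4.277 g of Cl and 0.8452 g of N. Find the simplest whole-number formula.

C3HCl2N

C: 2.174 g ÷ 12.01 g/mol = 0.181 mol
H: 0.06081 g ÷ 1.008 g/mol = 0.06033 mol
Cl: 4.277 g ÷ 35.45 g/mol = 0.1206 mol
N: 0.8452 g ÷ 14.01 g/mol = 0.06033 mol
Divide by the smallest (0.06033 mol H): C 3.001, H 1.000, Cl 2.000, N 1.000
→ C3HCl2N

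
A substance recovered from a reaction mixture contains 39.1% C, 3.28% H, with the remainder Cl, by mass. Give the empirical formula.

Assume 100 g: 39.1 g C, 3.28 g H, 57.62 g Cl.
n(C) = 39.1/12.01 = 3.256, n(H) = 3.28/1.008 = 3.254, n(Cl) = 57.62/35.45 = 1.625
Ratios (÷ 1.625): C 2.003, H 2.002, Cl 1.000
Ratio ≈ 2:2:1, so the empirical formula is C2H2Cl

C2H2Cl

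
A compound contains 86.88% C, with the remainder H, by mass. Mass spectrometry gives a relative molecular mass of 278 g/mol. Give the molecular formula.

C20H36

Assume 100 g: 86.88 g C, 13.12 g H.
n(C) = 86.88/12.01 = 7.234, n(H) = 13.12/1.008 = 13.02
Ratios (÷ 7.234): C 1.000, H 1.799
Multiply by 5: C 5.00, H 9.00 → C5H9
Empirical-formula mass = 69.12 g/mol
n = 278 / 69.12 = 4.02 ≈ 4
Molecular formula = (C5H9)×4 = C20H36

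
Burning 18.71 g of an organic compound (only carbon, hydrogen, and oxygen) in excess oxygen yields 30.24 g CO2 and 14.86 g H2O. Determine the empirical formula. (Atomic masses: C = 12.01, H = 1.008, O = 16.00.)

mol C = 30.24 / 44.01 = 0.6871; mass C = 0.6871 × 12.01 = 8.252 g
mol H = 2 × (14.86 / 18.02) = 1.649; mass H = 1.649 × 1.008 = 1.662 g
mass O = 18.71 − (9.915) = 8.795 g → mol O = 0.5497
Divide by the smallest (0.5497 mol O): C 1.250, H 3.000, O 1.000
Scaling by 4: C 5.00, H 12.00, O 4.00 → C5H12O4

C5H12O4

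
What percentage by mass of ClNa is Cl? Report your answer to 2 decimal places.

Molar mass = 1(35.45) + 1(22.99) = 58.440 g/mol
Mass of Cl per mole = 1 × 35.45 = 35.450 g
% Cl = 35.450 / 58.440 × 100 = 60.66%

60.66%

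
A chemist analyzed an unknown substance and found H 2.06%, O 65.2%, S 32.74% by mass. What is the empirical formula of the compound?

Assume 100 g: 2.06 g H, 65.2 g O, 32.74 g S.
Moles — H: 2.06 / 1.008 = 2.044 mol; O: 65.2 / 16.00 = 4.075 mol; S: 32.74 / 32.07 = 1.021 mol
Divide by the smallest (1.021 mol S): H 2.002, O 3.992, S 1.000
Ratio ≈ 2:4:1, so the empirical formula is H2O4S

H2O4S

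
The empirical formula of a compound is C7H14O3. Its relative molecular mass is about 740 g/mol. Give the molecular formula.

Empirical-formula mass = 146.18 g/mol
n = 740 / 146.18 = 5.06 ≈ 5
Molecular formula = (C7H14O3)5 = C35H70O15

C35H70O15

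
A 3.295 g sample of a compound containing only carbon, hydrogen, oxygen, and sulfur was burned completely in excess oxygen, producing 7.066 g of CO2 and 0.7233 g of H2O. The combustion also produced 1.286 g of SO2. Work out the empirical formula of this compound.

C8H4O2S

mol C = 7.066 / 44.01 = 0.1606; mass C = 0.1606 × 12.01 = 1.928 g
mol H = 2 × (0.7233 / 18.02) = 0.08028; mass H = 0.08028 × 1.008 = 0.08092 g
mol S = 1.286 / 64.07 = 0.02007; mass S = 0.6437 g
mass O = 3.295 − (2.653) = 0.6421 g → mol O = 0.04013
Smallest is S at 0.02007 mol; normalising gives C 7.999, H 4.000, O 1.999, S 1.000
→ C8H4O2S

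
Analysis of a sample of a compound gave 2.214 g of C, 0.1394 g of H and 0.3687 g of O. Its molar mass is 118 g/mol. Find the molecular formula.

n(C) = 2.214/12.01 = 0.1843, n(H) = 0.1394/1.008 = 0.1383, n(O) = 0.3687/16.00 = 0.02304
Smallest is O at 0.02304 mol; normalising gives C 8.000, H 6.001, O 1.000
≈ 8:6:1 → C8H6O
Empirical-formula mass = 118.13 g/mol
n = 118 / 118.13 = 1.00 ≈ 1
Molecular formula = empirical formula = C8H6O

C8H6O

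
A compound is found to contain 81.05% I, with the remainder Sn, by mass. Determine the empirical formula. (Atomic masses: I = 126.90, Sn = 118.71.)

I4Sn

Assume 100 g: 81.05 g I, 18.95 g Sn.
Moles — I: 81.05 / 126.90 = 0.6387 mol; Sn: 18.95 / 118.71 = 0.1596 mol
Divide by the smallest (0.1596 mol Sn): I 4.001, Sn 1.000
Ratio ≈ 4:1, so the empirical formula is I4Sn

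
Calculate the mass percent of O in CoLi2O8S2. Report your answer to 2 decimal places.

Molar mass = 1(58.93) + 2(6.94) + 8(16.00) + 2(32.07) = 264.950 g/mol
Mass of O per mole = 8 × 16.00 = 128.000 g
% O = 128.000 / 264.950 × 100 = 48.31%

48.31%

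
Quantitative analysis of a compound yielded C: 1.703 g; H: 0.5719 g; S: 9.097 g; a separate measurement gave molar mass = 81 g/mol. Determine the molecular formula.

CH4S2

n(C) = 1.703/12.01 = 0.1418, n(H) = 0.5719/1.008 = 0.5674, n(S) = 9.097/32.07 = 0.2837
Ratios (÷ 0.1418): C 1.000, H 4.001, S 2.000
Ratio ≈ 1:4:2, so the empirical formula is CH4S2
Empirical-formula mass = 80.18 g/mol
n = 81 / 80.18 = 1.01 ≈ 1
Molecular formula = empirical formula = CH4S2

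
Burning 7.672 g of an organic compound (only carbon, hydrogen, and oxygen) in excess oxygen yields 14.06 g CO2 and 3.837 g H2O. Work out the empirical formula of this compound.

C3H4O2

mol C = 14.06 / 44.01 = 0.3195; mass C = 0.3195 × 12.01 = 3.837 g
mol H = 2 × (3.837 / 18.02) = 0.4259; mass H = 0.4259 × 1.008 = 0.4293 g
mass O = 7.672 − (4.266) = 3.406 g → mol O = 0.2129
Divide by the smallest (0.2129 mol O): C 1.501, H 2.001, O 1.000
×2: C 3.00, H 4.00, O 2.00 → C3H4O2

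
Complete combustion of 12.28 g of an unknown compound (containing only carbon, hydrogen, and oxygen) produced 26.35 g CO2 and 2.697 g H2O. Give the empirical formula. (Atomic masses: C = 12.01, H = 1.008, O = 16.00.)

C2HO

mol C = 26.35 / 44.01 = 0.5987; mass C = 0.5987 × 12.01 = 7.191 g
mol H = 2 × (2.697 / 18.02) = 0.2993; mass H = 0.2993 × 1.008 = 0.3017 g
mass O = 12.28 − (7.492) = 4.788 g → mol O = 0.2992
Ratios (÷ 0.2992): C 2.001, H 1.000, O 1.000
Ratio ≈ 2:1:1, so the empirical formula is C2HO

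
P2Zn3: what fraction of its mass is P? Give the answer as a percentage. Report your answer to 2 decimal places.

Molar mass = 2(30.97) + 3(65.38) = 258.080 g/mol
Mass of P per mole = 2 × 30.97 = 61.940 g
% P = 61.940 / 258.080 × 100 = 24.00%

24.00%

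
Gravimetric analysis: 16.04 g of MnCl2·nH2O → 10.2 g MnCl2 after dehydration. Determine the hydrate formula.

Mass of water lost = 16.04 − 10.2 = 5.84 g → 5.84 / 18.02 = 0.3241 mol H2O
Molar mass of MnCl2 = 125.84 g/mol → mol MnCl2 = 10.2 / 125.84 = 0.08106
n = 0.3241 / 0.08106 = 4.00 ≈ 4 → MnCl2·4H2O

MnCl2·4H2O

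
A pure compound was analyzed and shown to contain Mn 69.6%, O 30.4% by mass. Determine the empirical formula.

Mn2O3

Assume 100 g: 69.6 g Mn, 30.4 g O.
Moles — Mn: 69.6 / 54.94 = 1.267 mol; O: 30.4 / 16.00 = 1.9 mol
Ratios (÷ 1.267): Mn 1.000, O 1.500
Multiply by 2: Mn 2.00, O 3.00 → Mn2O3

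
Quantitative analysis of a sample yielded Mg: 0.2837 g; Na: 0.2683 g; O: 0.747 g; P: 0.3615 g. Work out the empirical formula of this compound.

Moles — Mg: 0.2837 / 24.31 = 0.01167 mol; Na: 0.2683 / 22.99 = 0.01167 mol; O: 0.747 / 16.00 = 0.04669 mol; P: 0.3615 / 30.97 = 0.01167 mol
Ratios (÷ 0.01167): Mg 1.000, Na 1.000, O 4.001, P 1.000
→ MgNaO4P

MgNaO4P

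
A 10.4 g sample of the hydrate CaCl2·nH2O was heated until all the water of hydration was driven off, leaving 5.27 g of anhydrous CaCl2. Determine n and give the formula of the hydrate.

CaCl2·6H2O

Mass of water lost = 10.4 − 5.27 = 5.13 g → 5.13 / 18.02 = 0.2847 mol H2O
Molar mass of CaCl2 = 110.98 g/mol → mol CaCl2 = 5.27 / 110.98 = 0.04749
n = 0.2847 / 0.04749 = 6.00 ≈ 6 → CaCl2·6H2O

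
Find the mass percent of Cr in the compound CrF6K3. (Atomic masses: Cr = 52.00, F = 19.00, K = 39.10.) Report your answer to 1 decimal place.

18.4%

Molar mass = 1(52.00) + 6(19.00) + 3(39.10) = 283.300 g/mol
Mass of Cr per mole = 1 × 52.00 = 52.000 g
% Cr = 52.000 / 283.300 × 100 = 18.4%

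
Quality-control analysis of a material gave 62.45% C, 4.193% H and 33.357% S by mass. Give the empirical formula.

Assume 100 g: 62.45 g C, 4.193 g H, 33.357 g S.
C: 62.45 g ÷ 12.01 g/mol = 5.2 mol
H: 4.193 g ÷ 1.008 g/mol = 4.16 mol
S: 33.357 g ÷ 32.07 g/mol = 1.04 mol
Divide by the smallest (1.04 mol S): C 4.999, H 3.999, S 1.000
→ C5H4S

C5H4S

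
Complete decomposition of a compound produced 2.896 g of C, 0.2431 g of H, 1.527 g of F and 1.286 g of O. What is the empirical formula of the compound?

C3H3FO

C: 2.896 g ÷ 12.01 g/mol = 0.2411 mol
H: 0.2431 g ÷ 1.008 g/mol = 0.2412 mol
F: 1.527 g ÷ 19.00 g/mol = 0.08037 mol
O: 1.286 g ÷ 16.00 g/mol = 0.08038 mol
Smallest is F at 0.08037 mol; normalising gives C 3.000, H 3.001, F 1.000, O 1.000
→ C3H3FO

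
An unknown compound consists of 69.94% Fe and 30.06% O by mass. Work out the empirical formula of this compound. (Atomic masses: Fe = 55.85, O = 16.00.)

Assume 100 g: 69.94 g Fe, 30.06 g O.
Fe: 69.94 g ÷ 55.85 g/mol = 1.252 mol
O: 30.06 g ÷ 16.00 g/mol = 1.879 mol
Smallest is Fe at 1.252 mol; normalising gives Fe 1.000, O 1.500
Scaling by 2: Fe 2.00, O 3.00 → Fe2O3

Fe2O3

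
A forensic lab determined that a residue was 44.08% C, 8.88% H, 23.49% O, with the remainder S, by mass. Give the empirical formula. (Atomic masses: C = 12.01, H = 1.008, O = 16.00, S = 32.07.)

Assume 100 g: 44.08 g C, 8.88 g H, 23.49 g O, 23.55 g S.
C: 44.08 g ÷ 12.01 g/mol = 3.67 mol
H: 8.88 g ÷ 1.008 g/mol = 8.81 mol
O: 23.49 g ÷ 16.00 g/mol = 1.468 mol
S: 23.55 g ÷ 32.07 g/mol = 0.7343 mol
Ratios (÷ 0.7343): C 4.998, H 11.997, O 1.999, S 1.000
→ C5H12O2S

C5H12O2S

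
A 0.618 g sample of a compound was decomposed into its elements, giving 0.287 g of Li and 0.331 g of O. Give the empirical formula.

Moles — Li: 0.287 / 6.94 = 0.04135 mol; O: 0.331 / 16.00 = 0.02069 mol
Divide by the smallest (0.02069 mol O): Li 1.999, O 1.000
≈ 2:1 → Li2O

Li2O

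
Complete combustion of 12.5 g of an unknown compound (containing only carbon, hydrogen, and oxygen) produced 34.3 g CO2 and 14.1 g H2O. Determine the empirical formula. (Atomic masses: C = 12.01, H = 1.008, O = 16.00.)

C8H16O

mol C = 34.3 / 44.01 = 0.7794; mass C = 0.7794 × 12.01 = 9.360 g
mol H = 2 × (14.1 / 18.02) = 1.565; mass H = 1.565 × 1.008 = 1.577 g
mass O = 12.5 − (10.94) = 1.562 g → mol O = 0.09765
Smallest is O at 0.09765 mol; normalising gives C 7.982, H 16.027, O 1.000
≈ 8:16:1 → C8H16O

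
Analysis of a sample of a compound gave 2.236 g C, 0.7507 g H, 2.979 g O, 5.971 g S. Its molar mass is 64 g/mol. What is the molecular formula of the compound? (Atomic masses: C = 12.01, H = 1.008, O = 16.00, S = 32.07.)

Moles — C: 2.236 / 12.01 = 0.1862 mol; H: 0.7507 / 1.008 = 0.7447 mol; O: 2.979 / 16.00 = 0.1862 mol; S: 5.971 / 32.07 = 0.1862 mol
Divide by the smallest (0.1862 mol C): C 1.000, H 4.000, O 1.000, S 1.000
Ratio ≈ 1:4:1:1, so the empirical formula is CH4OS
Empirical-formula mass = 64.11 g/mol
n = 64 / 64.11 = 1.00 ≈ 1
Molecular formula = empirical formula = CH4OS

CH4OS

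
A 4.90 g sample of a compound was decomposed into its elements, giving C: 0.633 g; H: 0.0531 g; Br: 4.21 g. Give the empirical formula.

Moles — C: 0.633 / 12.01 = 0.05271 mol; H: 0.0531 / 1.008 = 0.05268 mol; Br: 4.21 / 79.90 = 0.05269 mol
Ratios (÷ 0.05268): C 1.001, H 1.000, Br 1.000
Ratio ≈ 1:1:1, so the empirical formula is CHBr

CHBr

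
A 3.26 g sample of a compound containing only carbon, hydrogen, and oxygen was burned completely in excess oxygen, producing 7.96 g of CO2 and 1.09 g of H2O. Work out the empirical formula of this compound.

C3H2O

mol C = 7.96 / 44.01 = 0.1809; mass C = 0.1809 × 12.01 = 2.172 g
mol H = 2 × (1.09 / 18.02) = 0.1210; mass H = 0.1210 × 1.008 = 0.1219 g
mass O = 3.26 − (2.294) = 0.9658 g → mol O = 0.06036
Ratios (÷ 0.06036): C 2.996, H 2.004, O 1.000
Ratio ≈ 3:2:1, so the empirical formula is C3H2O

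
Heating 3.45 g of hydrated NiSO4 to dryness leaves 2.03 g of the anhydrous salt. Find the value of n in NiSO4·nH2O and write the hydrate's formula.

Mass of water lost = 3.45 − 2.03 = 1.42 g → 1.42 / 18.02 = 0.0788 mol H2O
Molar mass of NiSO4 = 154.76 g/mol → mol NiSO4 = 2.03 / 154.76 = 0.01312
n = 0.0788 / 0.01312 = 6.01 ≈ 6 → NiSO4·6H2O

NiSO4·6H2O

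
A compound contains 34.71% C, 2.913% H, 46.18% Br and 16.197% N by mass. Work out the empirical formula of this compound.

C5H5BrN2

Assume 100 g: 34.71 g C, 2.913 g H, 46.18 g Br, 16.197 g N.
n(C) = 34.71/12.01 = 2.89, n(H) = 2.913/1.008 = 2.89, n(Br) = 46.18/79.90 = 0.578, n(N) = 16.197/14.01 = 1.156
Ratios (÷ 0.578): C 5.000, H 5.000, Br 1.000, N 2.000
Ratio ≈ 5:5:1:2, so the empirical formula is C5H5BrN2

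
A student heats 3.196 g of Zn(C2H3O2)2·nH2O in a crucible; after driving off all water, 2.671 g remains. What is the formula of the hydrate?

Mass of water lost = 3.196 − 2.671 = 0.525 g → 0.525 / 18.02 = 0.02913 mol H2O
Molar mass of Zn(C2H3O2)2 = 183.47 g/mol → mol Zn(C2H3O2)2 = 2.671 / 183.47 = 0.01456
n = 0.02913 / 0.01456 = 2.00 ≈ 2 → Zn(C2H3O2)2·2H2O

Zn(C2H3O2)2·2H2O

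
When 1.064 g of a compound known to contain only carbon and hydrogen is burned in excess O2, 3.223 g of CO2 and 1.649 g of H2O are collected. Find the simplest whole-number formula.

mol C = 3.223 / 44.01 = 0.07323; mass C = 0.07323 × 12.01 = 0.8795 g
mol H = 2 × (1.649 / 18.02) = 0.1830; mass H = 0.1830 × 1.008 = 0.1845 g
Smallest is C at 0.07323 mol; normalising gives C 1.000, H 2.499
Multiply by 2: C 2.00, H 5.00 → C2H5

C2H5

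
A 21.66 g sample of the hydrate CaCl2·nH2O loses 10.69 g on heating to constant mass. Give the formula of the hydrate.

Mass of anhydrous CaCl2 = 21.66 − 10.69 = 10.97 g
mol H2O = 10.69 / 18.02 = 0.5932
Molar mass of CaCl2 = 110.98 g/mol → mol CaCl2 = 10.97 / 110.98 = 0.09885
n = 0.5932 / 0.09885 = 6.00 ≈ 6 → CaCl2·6H2O

CaCl2·6H2O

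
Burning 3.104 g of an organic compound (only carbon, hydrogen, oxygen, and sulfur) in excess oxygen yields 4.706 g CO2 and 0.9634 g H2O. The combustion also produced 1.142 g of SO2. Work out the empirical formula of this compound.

C6H6O4S

mol C = 4.706 / 44.01 = 0.1069; mass C = 0.1069 × 12.01 = 1.284 g
mol H = 2 × (0.9634 / 18.02) = 0.1069; mass H = 0.1069 × 1.008 = 0.1078 g
mol S = 1.142 / 64.07 = 0.01782; mass S = 0.5716 g
mass O = 3.104 − (1.964) = 1.140 g → mol O = 0.07127
Ratios (÷ 0.01782): C 5.999, H 5.999, O 3.999, S 1.000
→ C6H6O4S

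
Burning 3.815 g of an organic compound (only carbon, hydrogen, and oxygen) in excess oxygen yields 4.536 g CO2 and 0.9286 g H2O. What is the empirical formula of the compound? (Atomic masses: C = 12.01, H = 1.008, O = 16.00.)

C2H2O3

mol C = 4.536 / 44.01 = 0.1031; mass C = 0.1031 × 12.01 = 1.238 g
mol H = 2 × (0.9286 / 18.02) = 0.1031; mass H = 0.1031 × 1.008 = 0.1039 g
mass O = 3.815 − (1.342) = 2.473 g → mol O = 0.1546
Ratios (÷ 0.1031): C 1.000, H 1.000, O 1.500
Multiply by 2: C 2.00, H 2.00, O 3.00 → C2H2O3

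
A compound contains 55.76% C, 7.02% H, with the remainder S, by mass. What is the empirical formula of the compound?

C4H6S

Assume 100 g: 55.76 g C, 7.02 g H, 37.22 g S.
C: 55.76 g ÷ 12.01 g/mol = 4.643 mol
H: 7.02 g ÷ 1.008 g/mol = 6.964 mol
S: 37.22 g ÷ 32.07 g/mol = 1.161 mol
Ratios (÷ 1.161): C 4.000, H 6.001, S 1.000
→ C4H6S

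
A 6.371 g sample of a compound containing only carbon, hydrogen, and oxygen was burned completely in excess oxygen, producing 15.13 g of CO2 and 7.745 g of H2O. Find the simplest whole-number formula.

C4H10O

mol C = 15.13 / 44.01 = 0.3438; mass C = 0.3438 × 12.01 = 4.129 g
mol H = 2 × (7.745 / 18.02) = 0.8596; mass H = 0.8596 × 1.008 = 0.8665 g
mass O = 6.371 − (4.995) = 1.376 g → mol O = 0.08598
Divide by the smallest (0.08598 mol O): C 3.998, H 9.998, O 1.000
Ratio ≈ 4:10:1, so the empirical formula is C4H10O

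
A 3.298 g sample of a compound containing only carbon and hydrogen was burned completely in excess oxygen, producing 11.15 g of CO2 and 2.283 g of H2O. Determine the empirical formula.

CH

mol C = 11.15 / 44.01 = 0.2534; mass C = 0.2534 × 12.01 = 3.043 g
mol H = 2 × (2.283 / 18.02) = 0.2534; mass H = 0.2534 × 1.008 = 0.2554 g
Divide by the smallest (0.2534 mol C): C 1.000, H 1.000
→ CH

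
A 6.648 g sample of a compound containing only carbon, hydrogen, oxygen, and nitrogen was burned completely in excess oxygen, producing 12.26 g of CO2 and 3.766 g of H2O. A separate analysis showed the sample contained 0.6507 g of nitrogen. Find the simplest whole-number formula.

C6H9NO3

mol C = 12.26 / 44.01 = 0.2786; mass C = 0.2786 × 12.01 = 3.346 g
mol H = 2 × (3.766 / 18.02) = 0.4180; mass H = 0.4180 × 1.008 = 0.4213 g
mol N = 0.6507 / 14.01 = 0.04645
mass O = 6.648 − (4.418) = 2.230 g → mol O = 0.1394
Smallest is N at 0.04645 mol; normalising gives C 5.998, H 8.999, N 1.000, O 3.001
≈ 6:9:1:3 → C6H9NO3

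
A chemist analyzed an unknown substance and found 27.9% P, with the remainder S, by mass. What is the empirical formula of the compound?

P2S5

Assume 100 g: 27.9 g P, 72.1 g S.
P: 27.9 g ÷ 30.97 g/mol = 0.9009 mol
S: 72.1 g ÷ 32.07 g/mol = 2.248 mol
Divide by the smallest (0.9009 mol P): P 1.000, S 2.496
Multiply by 2: P 2.00, S 4.99 → P2S5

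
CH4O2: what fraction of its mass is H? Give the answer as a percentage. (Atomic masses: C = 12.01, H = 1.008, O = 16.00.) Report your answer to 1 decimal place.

Molar mass = 1(12.01) + 4(1.008) + 2(16.00) = 48.042 g/mol
Mass of H per mole = 4 × 1.008 = 4.032 g
% H = 4.032 / 48.042 × 100 = 8.4%

8.4%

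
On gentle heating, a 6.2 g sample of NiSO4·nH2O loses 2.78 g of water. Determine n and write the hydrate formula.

NiSO4·7H2O

Mass of anhydrous NiSO4 = 6.2 − 2.78 = 3.42 g
mol H2O = 2.78 / 18.02 = 0.1543
Molar mass of NiSO4 = 154.76 g/mol → mol NiSO4 = 3.42 / 154.76 = 0.0221
n = 0.1543 / 0.0221 = 6.98 ≈ 7 → NiSO4·7H2O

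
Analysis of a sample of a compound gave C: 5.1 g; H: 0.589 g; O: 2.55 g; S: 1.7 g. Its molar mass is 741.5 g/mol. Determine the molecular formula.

Moles — C: 5.1 / 12.01 = 0.4246 mol; H: 0.589 / 1.008 = 0.5843 mol; O: 2.55 / 16.00 = 0.1594 mol; S: 1.7 / 32.07 = 0.05301 mol
Divide by the smallest (0.05301 mol S): C 8.011, H 11.023, O 3.007, S 1.000
≈ 8:11:3:1 → C8H11O3S
Empirical-formula mass = 187.24 g/mol
n = 741.5 / 187.24 = 3.96 ≈ 4
Molecular formula = (C8H11O3S)×4 = C32H44O12S4

C32H44O12S4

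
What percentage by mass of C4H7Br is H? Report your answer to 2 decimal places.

5.23%

Molar mass = 4(12.01) + 7(1.008) + 1(79.90) = 134.996 g/mol
Mass of H per mole = 7 × 1.008 = 7.056 g
% H = 7.056 / 134.996 × 100 = 5.23%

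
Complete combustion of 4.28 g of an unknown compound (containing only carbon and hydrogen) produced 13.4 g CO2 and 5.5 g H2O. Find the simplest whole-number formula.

CH2

mol C = 13.4 / 44.01 = 0.3045; mass C = 0.3045 × 12.01 = 3.657 g
mol H = 2 × (5.5 / 18.02) = 0.6104; mass H = 0.6104 × 1.008 = 0.6153 g
Ratios (÷ 0.3045): C 1.000, H 2.005
→ CH2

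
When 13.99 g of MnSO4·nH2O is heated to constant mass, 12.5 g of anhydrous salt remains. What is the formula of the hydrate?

MnSO4·H2O

Mass of water lost = 13.99 − 12.5 = 1.49 g → 1.49 / 18.02 = 0.08269 mol H2O
Molar mass of MnSO4 = 151.01 g/mol → mol MnSO4 = 12.5 / 151.01 = 0.08278
n = 0.08269 / 0.08278 = 1.00 ≈ 1 → MnSO4·H2O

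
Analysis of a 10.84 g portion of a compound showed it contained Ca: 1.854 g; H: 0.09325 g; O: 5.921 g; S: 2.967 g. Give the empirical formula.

CaH2O8S2

n(Ca) = 1.854/40.08 = 0.04626, n(H) = 0.09325/1.008 = 0.09251, n(O) = 5.921/16.00 = 0.3701, n(S) = 2.967/32.07 = 0.09252
Ratios (÷ 0.04626): Ca 1.000, H 2.000, O 8.000, S 2.000
Ratio ≈ 1:2:8:2, so the empirical formula is CaH2O8S2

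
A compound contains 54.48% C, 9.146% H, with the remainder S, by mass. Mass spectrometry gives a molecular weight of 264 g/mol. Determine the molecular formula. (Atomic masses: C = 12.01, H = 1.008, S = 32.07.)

C12H24S3

Assume 100 g: 54.48 g C, 9.146 g H, 36.374 g S.
Moles — C: 54.48 / 12.01 = 4.536 mol; H: 9.146 / 1.008 = 9.073 mol; S: 36.374 / 32.07 = 1.134 mol
Smallest is S at 1.134 mol; normalising gives C 3.999, H 8.000, S 1.000
≈ 4:8:1 → C4H8S
Empirical-formula mass = 88.17 g/mol
n = 264 / 88.17 = 2.99 ≈ 3
Molecular formula = (C4H8S)×3 = C12H24S3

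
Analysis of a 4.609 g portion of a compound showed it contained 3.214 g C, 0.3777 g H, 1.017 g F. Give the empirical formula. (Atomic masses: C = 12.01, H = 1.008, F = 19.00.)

n(C) = 3.214/12.01 = 0.2676, n(H) = 0.3777/1.008 = 0.3747, n(F) = 1.017/19.00 = 0.05353
Ratios (÷ 0.05353): C 5.000, H 7.000, F 1.000
≈ 5:7:1 → C5H7F

C5H7F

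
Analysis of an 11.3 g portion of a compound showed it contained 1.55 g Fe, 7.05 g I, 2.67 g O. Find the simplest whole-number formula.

n(Fe) = 1.55/55.85 = 0.02775, n(I) = 7.05/126.90 = 0.05556, n(O) = 2.67/16.00 = 0.1669
Ratios (÷ 0.02775): Fe 1.000, I 2.002, O 6.013
≈ 1:2:6 → FeI2O6

FeI2O6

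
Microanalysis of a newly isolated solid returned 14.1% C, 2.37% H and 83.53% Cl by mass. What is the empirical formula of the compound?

Assume 100 g: 14.1 g C, 2.37 g H, 83.53 g Cl.
n(C) = 14.1/12.01 = 1.174, n(H) = 2.37/1.008 = 2.351, n(Cl) = 83.53/35.45 = 2.356
Smallest is C at 1.174 mol; normalising gives C 1.000, H 2.003, Cl 2.007
Ratio ≈ 1:2:2, so the empirical formula is CH2Cl2

CH2Cl2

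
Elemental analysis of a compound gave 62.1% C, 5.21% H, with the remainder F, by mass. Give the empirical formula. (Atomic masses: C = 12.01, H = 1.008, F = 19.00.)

Assume 100 g: 62.1 g C, 5.21 g H, 32.69 g F.
Moles — C: 62.1 / 12.01 = 5.171 mol; H: 5.21 / 1.008 = 5.169 mol; F: 32.69 / 19.00 = 1.721 mol
Ratios (÷ 1.721): C 3.005, H 3.004, F 1.000
≈ 3:3:1 → C3H3F

C3H3F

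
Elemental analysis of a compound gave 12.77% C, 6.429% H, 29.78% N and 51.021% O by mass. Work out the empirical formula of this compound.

Assume 100 g: 12.77 g C, 6.429 g H, 29.78 g N, 51.021 g O.
C: 12.77 g ÷ 12.01 g/mol = 1.063 mol
H: 6.429 g ÷ 1.008 g/mol = 6.378 mol
N: 29.78 g ÷ 14.01 g/mol = 2.126 mol
O: 51.021 g ÷ 16.00 g/mol = 3.189 mol
Divide by the smallest (1.063 mol C): C 1.000, H 5.998, N 1.999, O 2.999
≈ 1:6:2:3 → CH6N2O3

CH6N2O3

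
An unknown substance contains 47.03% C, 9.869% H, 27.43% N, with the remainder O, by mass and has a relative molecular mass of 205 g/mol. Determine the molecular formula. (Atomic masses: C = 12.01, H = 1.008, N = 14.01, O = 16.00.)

Assume 100 g: 47.03 g C, 9.869 g H, 27.43 g N, 15.671 g O.
Moles — C: 47.03 / 12.01 = 3.916 mol; H: 9.869 / 1.008 = 9.791 mol; N: 27.43 / 14.01 = 1.958 mol; O: 15.671 / 16.00 = 0.9794 mol
Divide by the smallest (0.9794 mol O): C 3.998, H 9.996, N 1.999, O 1.000
Ratio ≈ 4:10:2:1, so the empirical formula is C4H10N2O
Empirical-formula mass = 102.14 g/mol
n = 205 / 102.14 = 2.01 ≈ 2
Molecular formula = (C4H10N2O)×2 = C8H20N4O2

C8H20N4O2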